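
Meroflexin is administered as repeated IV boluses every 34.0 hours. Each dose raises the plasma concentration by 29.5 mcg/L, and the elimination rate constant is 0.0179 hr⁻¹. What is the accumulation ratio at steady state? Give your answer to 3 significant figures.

2.19

Fraction remaining after one interval: e^(−kτ) = e^(−0.01790 × 34.0) = 0.5441
R = 1 / (1 − 0.5441) = 1 / 0.4559 ≈ 2.19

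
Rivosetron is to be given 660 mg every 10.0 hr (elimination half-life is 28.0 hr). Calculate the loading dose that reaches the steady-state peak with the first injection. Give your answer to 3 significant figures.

k = ln 2 / 28.0 = 0.02476 hr⁻¹
Accumulation ratio R = 1 / (1 − e^(−kτ)) = 1 / (1 − e^(−0.02476×10.0)) = 1 / (1 − 0.7807) = 4.560
Loading dose = maintenance dose × R = 660 × 4.560 ≈ 3010 mg

3010 mg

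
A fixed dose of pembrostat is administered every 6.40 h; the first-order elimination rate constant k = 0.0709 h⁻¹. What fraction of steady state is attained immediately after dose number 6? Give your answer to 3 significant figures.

0.934

f_n = 1 − e^(−nkτ) = 1 − e^(−6 × 0.07090 × 6.40) = 1 − e^(−2.723) = 1 − 0.06571 ≈ 0.934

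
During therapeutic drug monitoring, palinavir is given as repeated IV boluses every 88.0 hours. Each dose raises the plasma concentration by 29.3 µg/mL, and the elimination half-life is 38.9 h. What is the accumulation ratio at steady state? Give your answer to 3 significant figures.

k = ln 2 / 38.9 = 0.01782 h⁻¹
Fraction remaining after one interval: e^(−kτ) = e^(−0.01782 × 88.0) = 0.2085
R = 1 / (1 − 0.2085) = 1 / 0.7915 ≈ 1.26

1.26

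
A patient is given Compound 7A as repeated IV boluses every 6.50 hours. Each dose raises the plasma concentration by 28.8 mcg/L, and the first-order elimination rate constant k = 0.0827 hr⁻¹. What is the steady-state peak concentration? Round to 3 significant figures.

69.3 mcg/L

Fraction remaining after one interval: e^(−kτ) = e^(−0.08270 × 6.50) = 0.5842
R = 1 / (1 − 0.5842) = 2.405
Css,max = 28.8 × 2.405 ≈ 69.3 mcg/L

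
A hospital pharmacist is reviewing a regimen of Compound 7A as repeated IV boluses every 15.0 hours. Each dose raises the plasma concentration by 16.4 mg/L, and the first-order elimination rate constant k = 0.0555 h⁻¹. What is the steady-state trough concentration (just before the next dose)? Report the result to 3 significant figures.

Fraction remaining after one interval: e^(−kτ) = e^(−0.05550 × 15.0) = 0.4350
R = 1 / (1 − 0.4350) = 1.770
Css,max = 16.4 × 1.770 = 29.02 mg/L
Css,min = Css,max × e^(−kτ) = 29.02 × 0.4350 ≈ 12.6 mg/L

12.6 mg/L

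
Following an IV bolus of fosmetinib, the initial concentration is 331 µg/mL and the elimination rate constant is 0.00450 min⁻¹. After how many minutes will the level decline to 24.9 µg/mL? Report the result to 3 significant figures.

C(t) = C₀ e^(−kt)  ⇒  t = ln(C₀/C) / k
t = ln(331/24.9) / 0.004500 = 2.587 / 0.004500 ≈ 575 minutes

575 minutes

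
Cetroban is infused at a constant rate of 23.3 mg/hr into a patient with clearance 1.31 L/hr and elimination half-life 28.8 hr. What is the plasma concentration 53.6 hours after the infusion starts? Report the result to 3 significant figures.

Css = rate / CL = 23.3 / 1.31 = 17.79 µg/mL
k = ln 2 / 28.8 = 0.02407 hr⁻¹
C(t) = Css (1 − e^(−kt)) = 17.79 × (1 − e^(−1.290)) = 17.79 × 0.7247 ≈ 12.9 µg/mL

12.9 µg/mL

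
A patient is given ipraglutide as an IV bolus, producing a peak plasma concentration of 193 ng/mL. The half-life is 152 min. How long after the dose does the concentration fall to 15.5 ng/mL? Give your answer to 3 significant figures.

k = ln 2 / 152 = 0.004560 min⁻¹
C(t) = C₀ e^(−kt)  ⇒  t = ln(C₀/C) / k
t = ln(193/15.5) / 0.004560 = 2.522 / 0.004560 ≈ 553 minutes

553 minutes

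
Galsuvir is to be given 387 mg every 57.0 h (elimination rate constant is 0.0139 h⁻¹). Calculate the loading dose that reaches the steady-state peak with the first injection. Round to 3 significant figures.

Accumulation ratio R = 1 / (1 − e^(−kτ)) = 1 / (1 − e^(−0.01390×57.0)) = 1 / (1 − 0.4528) = 1.827
Loading dose = maintenance dose × R = 387 × 1.827 ≈ 707 mg

707 mg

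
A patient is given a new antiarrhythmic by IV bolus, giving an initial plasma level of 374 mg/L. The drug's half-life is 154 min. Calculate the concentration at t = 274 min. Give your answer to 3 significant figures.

109 mg/L

k = ln 2 / 154 = 0.004501 min⁻¹
274 min is 1.779 half-lives, so C = 374 × (1/2)^1.779 = 374 × 0.2913 ≈ 109 mg/L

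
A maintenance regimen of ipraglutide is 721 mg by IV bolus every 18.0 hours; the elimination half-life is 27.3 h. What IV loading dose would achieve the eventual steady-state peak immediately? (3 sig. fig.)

1970 mg

k = ln 2 / 27.3 = 0.02539 h⁻¹
Accumulation ratio R = 1 / (1 − e^(−kτ)) = 1 / (1 − e^(−0.02539×18.0)) = 1 / (1 − 0.6332) = 2.726
Loading dose = maintenance dose × R = 721 × 2.726 ≈ 1970 mg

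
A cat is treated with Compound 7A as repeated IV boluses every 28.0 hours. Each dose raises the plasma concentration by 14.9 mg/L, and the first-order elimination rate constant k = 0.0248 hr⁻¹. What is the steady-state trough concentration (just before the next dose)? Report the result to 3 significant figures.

Fraction remaining after one interval: e^(−kτ) = e^(−0.02480 × 28.0) = 0.4994
R = 1 / (1 − 0.4994) = 1.997
Css,max = 14.9 × 1.997 = 29.76 mg/L
Css,min = Css,max × e^(−kτ) = 29.76 × 0.4994 ≈ 14.9 mg/L

14.9 mg/L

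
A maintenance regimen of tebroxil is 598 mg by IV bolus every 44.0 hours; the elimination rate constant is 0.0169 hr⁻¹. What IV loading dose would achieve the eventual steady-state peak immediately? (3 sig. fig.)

1140 mg

Accumulation ratio R = 1 / (1 − e^(−kτ)) = 1 / (1 − e^(−0.01690×44.0)) = 1 / (1 − 0.4754) = 1.906
Loading dose = maintenance dose × R = 598 × 1.906 ≈ 1140 mg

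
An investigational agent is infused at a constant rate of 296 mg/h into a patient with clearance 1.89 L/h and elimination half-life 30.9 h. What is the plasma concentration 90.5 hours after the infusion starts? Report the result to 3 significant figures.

Css = rate / CL = 296 / 1.89 = 156.6 µg/mL
k = ln 2 / 30.9 = 0.02243 h⁻¹
C(t) = Css (1 − e^(−kt)) = 156.6 × (1 − e^(−2.030)) = 156.6 × 0.8687 ≈ 136 µg/mL

136 µg/mL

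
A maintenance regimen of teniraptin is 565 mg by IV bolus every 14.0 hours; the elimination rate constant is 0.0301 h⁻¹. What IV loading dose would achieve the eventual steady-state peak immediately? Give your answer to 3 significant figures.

Accumulation ratio R = 1 / (1 − e^(−kτ)) = 1 / (1 − e^(−0.03010×14.0)) = 1 / (1 − 0.6561) = 2.908
Loading dose = maintenance dose × R = 565 × 2.908 ≈ 1640 mg

1640 mg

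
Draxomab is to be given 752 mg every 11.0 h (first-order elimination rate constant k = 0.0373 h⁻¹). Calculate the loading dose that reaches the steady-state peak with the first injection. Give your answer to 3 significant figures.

Accumulation ratio R = 1 / (1 − e^(−kτ)) = 1 / (1 − e^(−0.03730×11.0)) = 1 / (1 − 0.6635) = 2.971
Loading dose = maintenance dose × R = 752 × 2.971 ≈ 2230 mg

2230 mg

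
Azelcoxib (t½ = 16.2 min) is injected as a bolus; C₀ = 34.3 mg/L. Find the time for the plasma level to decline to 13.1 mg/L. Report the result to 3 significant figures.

22.5 minutes

k = ln 2 / 16.2 = 0.04279 min⁻¹
C(t) = C₀ e^(−kt)  ⇒  t = ln(C₀/C) / k
t = ln(34.3/13.1) / 0.04279 = 0.9625 / 0.04279 ≈ 22.5 minutes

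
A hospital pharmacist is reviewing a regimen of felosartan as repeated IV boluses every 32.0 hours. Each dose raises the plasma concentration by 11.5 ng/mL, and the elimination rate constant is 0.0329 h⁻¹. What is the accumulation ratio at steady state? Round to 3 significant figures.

1.54

Fraction remaining after one interval: e^(−kτ) = e^(−0.03290 × 32.0) = 0.3490
R = 1 / (1 − 0.3490) = 1 / 0.6510 ≈ 1.54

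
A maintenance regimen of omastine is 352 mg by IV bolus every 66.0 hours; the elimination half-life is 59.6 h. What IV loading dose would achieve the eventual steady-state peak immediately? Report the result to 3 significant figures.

k = ln 2 / 59.6 = 0.01163 h⁻¹
Accumulation ratio R = 1 / (1 − e^(−kτ)) = 1 / (1 − e^(−0.01163×66.0)) = 1 / (1 − 0.4641) = 1.866
Loading dose = maintenance dose × R = 352 × 1.866 ≈ 657 mg

657 mg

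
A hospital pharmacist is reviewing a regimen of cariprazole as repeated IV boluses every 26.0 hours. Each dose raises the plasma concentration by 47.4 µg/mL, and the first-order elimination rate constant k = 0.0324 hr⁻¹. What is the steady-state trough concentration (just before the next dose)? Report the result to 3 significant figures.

35.9 µg/mL

Fraction remaining after one interval: e^(−kτ) = e^(−0.03240 × 26.0) = 0.4307
R = 1 / (1 − 0.4307) = 1.756
Css,max = 47.4 × 1.756 = 83.26 µg/mL
Css,min = Css,max × e^(−kτ) = 83.26 × 0.4307 ≈ 35.9 µg/mL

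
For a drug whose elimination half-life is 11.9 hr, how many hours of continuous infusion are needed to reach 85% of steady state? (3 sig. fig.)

k = ln 2 / 11.9 = 0.05825 hr⁻¹
f = 1 − e^(−kt)  ⇒  t = −ln(1 − f) / k
t = −ln(1 − 0.85) / 0.05825 = 1.897 / 0.05825 ≈ 32.6 hours

32.6 hours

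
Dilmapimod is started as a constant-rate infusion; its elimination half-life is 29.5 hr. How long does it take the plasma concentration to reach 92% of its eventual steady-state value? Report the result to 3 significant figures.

k = ln 2 / 29.5 = 0.02350 hr⁻¹
f = 1 − e^(−kt)  ⇒  t = −ln(1 − f) / k
t = −ln(1 − 0.92) / 0.02350 = 2.526 / 0.02350 ≈ 107 hours

107 hours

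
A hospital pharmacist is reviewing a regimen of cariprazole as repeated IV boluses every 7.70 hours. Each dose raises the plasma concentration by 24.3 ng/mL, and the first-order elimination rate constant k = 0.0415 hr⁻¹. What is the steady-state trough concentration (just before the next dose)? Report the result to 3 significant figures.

Fraction remaining after one interval: e^(−kτ) = e^(−0.04150 × 7.70) = 0.7265
R = 1 / (1 − 0.7265) = 3.656
Css,max = 24.3 × 3.656 = 88.84 ng/mL
Css,min = Css,max × e^(−kτ) = 88.84 × 0.7265 ≈ 64.5 ng/mL

64.5 ng/mL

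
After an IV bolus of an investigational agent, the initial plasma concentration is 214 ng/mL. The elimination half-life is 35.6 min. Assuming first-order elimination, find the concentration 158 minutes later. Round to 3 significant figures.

9.87 ng/mL

k = ln 2 / 35.6 = 0.01947 min⁻¹
158 min is 4.438 half-lives, so C = 214 × (1/2)^4.438 = 214 × 0.04613 ≈ 9.87 ng/mL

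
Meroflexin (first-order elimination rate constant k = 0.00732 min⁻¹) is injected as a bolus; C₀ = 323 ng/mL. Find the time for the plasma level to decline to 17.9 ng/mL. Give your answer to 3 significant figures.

395 minutes

C(t) = C₀ e^(−kt)  ⇒  t = ln(C₀/C) / k
t = ln(323/17.9) / 0.007320 = 2.893 / 0.007320 ≈ 395 minutes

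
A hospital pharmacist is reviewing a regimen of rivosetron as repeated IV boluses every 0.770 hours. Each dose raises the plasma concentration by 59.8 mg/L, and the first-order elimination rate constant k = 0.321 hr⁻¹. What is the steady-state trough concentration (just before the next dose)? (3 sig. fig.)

213 mg/L

Fraction remaining after one interval: e^(−kτ) = e^(−0.3210 × 0.770) = 0.7810
R = 1 / (1 − 0.7810) = 4.566
Css,max = 59.8 × 4.566 = 273.1 mg/L
Css,min = Css,max × e^(−kτ) = 273.1 × 0.7810 ≈ 213 mg/L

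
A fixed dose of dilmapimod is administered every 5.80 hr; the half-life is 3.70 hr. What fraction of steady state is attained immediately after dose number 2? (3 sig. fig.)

0.886

k = ln 2 / 3.70 = 0.1873 hr⁻¹
f_n = 1 − e^(−nkτ) = 1 − e^(−2 × 0.1873 × 5.80) = 1 − e^(−2.173) = 1 − 0.1138 ≈ 0.886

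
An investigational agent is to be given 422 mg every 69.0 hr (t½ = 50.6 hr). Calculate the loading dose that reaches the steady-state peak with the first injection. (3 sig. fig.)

k = ln 2 / 50.6 = 0.01370 hr⁻¹
Accumulation ratio R = 1 / (1 − e^(−kτ)) = 1 / (1 − e^(−0.01370×69.0)) = 1 / (1 − 0.3886) = 1.636
Loading dose = maintenance dose × R = 422 × 1.636 ≈ 690 mg

690 mg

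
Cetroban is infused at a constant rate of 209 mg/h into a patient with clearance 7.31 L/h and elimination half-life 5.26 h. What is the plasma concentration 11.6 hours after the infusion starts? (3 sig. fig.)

Css = rate / CL = 209 / 7.31 = 28.59 mg/L
k = ln 2 / 5.26 = 0.1318 h⁻¹
C(t) = Css (1 − e^(−kt)) = 28.59 × (1 − e^(−1.529)) = 28.59 × 0.7832 ≈ 22.4 mg/L

22.4 mg/L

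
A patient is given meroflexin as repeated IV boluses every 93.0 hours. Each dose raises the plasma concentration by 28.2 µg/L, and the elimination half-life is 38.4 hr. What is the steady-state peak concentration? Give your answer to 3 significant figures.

k = ln 2 / 38.4 = 0.01805 hr⁻¹
Fraction remaining after one interval: e^(−kτ) = e^(−0.01805 × 93.0) = 0.1866
R = 1 / (1 − 0.1866) = 1.229
Css,max = 28.2 × 1.229 ≈ 34.7 µg/L

34.7 µg/L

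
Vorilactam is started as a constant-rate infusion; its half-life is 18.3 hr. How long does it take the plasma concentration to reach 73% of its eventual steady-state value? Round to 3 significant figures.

k = ln 2 / 18.3 = 0.03788 hr⁻¹
f = 1 − e^(−kt)  ⇒  t = −ln(1 − f) / k
t = −ln(1 − 0.73) / 0.03788 = 1.309 / 0.03788 ≈ 34.6 hours

34.6 hours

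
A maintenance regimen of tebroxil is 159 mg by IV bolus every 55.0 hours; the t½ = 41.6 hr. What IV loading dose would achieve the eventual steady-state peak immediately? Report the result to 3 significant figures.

k = ln 2 / 41.6 = 0.01666 hr⁻¹
Accumulation ratio R = 1 / (1 − e^(−kτ)) = 1 / (1 − e^(−0.01666×55.0)) = 1 / (1 − 0.3999) = 1.667
Loading dose = maintenance dose × R = 159 × 1.667 ≈ 265 mg

265 mg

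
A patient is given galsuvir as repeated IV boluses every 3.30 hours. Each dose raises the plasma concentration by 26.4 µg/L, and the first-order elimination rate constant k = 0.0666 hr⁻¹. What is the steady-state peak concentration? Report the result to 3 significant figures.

134 µg/L

Fraction remaining after one interval: e^(−kτ) = e^(−0.06660 × 3.30) = 0.8027
R = 1 / (1 − 0.8027) = 5.068
Css,max = 26.4 × 5.068 ≈ 134 µg/L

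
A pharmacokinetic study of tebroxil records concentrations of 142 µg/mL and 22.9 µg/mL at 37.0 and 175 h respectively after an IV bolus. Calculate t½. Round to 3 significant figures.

k = ln(C₁/C₂) / (t₂ − t₁) = ln(142/22.9) / (175 − 37.0)
  = 1.825 / 138.0 = 0.01322 h⁻¹
t½ = ln 2 / k = ln 2 / 0.01322 ≈ 52.4 hours

52.4 hours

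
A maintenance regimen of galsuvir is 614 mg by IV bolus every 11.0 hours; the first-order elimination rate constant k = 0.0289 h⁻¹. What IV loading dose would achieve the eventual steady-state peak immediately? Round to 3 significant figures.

2250 mg

Accumulation ratio R = 1 / (1 − e^(−kτ)) = 1 / (1 − e^(−0.02890×11.0)) = 1 / (1 − 0.7277) = 3.672
Loading dose = maintenance dose × R = 614 × 3.672 ≈ 2250 mg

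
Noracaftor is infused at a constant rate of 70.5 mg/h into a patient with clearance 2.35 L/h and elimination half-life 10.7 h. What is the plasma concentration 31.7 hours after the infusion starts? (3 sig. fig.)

26.2 mg/L

Css = rate / CL = 70.5 / 2.35 = 30.00 mg/L
k = ln 2 / 10.7 = 0.06478 h⁻¹
C(t) = Css (1 − e^(−kt)) = 30.00 × (1 − e^(−2.054)) = 30.00 × 0.8717 ≈ 26.2 mg/L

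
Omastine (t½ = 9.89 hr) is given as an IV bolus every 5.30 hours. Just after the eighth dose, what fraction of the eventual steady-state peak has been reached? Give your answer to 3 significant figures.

0.949

k = ln 2 / 9.89 = 0.07009 hr⁻¹
f_n = 1 − e^(−nkτ) = 1 − e^(−8 × 0.07009 × 5.30) = 1 − e^(−2.972) = 1 − 0.05122 ≈ 0.949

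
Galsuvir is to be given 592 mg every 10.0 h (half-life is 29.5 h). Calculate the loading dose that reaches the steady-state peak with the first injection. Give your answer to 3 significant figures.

2830 mg

k = ln 2 / 29.5 = 0.02350 h⁻¹
Accumulation ratio R = 1 / (1 − e^(−kτ)) = 1 / (1 − e^(−0.02350×10.0)) = 1 / (1 − 0.7906) = 4.776
Loading dose = maintenance dose × R = 592 × 4.776 ≈ 2830 mg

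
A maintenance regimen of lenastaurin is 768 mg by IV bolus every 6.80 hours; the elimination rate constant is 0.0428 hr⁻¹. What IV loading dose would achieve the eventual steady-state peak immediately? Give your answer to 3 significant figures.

Accumulation ratio R = 1 / (1 − e^(−kτ)) = 1 / (1 − e^(−0.04280×6.80)) = 1 / (1 − 0.7475) = 3.960
Loading dose = maintenance dose × R = 768 × 3.960 ≈ 3040 mg

3040 mg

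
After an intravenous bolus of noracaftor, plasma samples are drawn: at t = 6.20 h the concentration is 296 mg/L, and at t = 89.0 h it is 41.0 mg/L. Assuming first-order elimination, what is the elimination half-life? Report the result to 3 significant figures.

k = ln(C₁/C₂) / (t₂ − t₁) = ln(296/41.0) / (89.0 − 6.20)
  = 1.977 / 82.80 = 0.02387 h⁻¹
t½ = ln 2 / k = ln 2 / 0.02387 ≈ 29.0 hours

29.0 hours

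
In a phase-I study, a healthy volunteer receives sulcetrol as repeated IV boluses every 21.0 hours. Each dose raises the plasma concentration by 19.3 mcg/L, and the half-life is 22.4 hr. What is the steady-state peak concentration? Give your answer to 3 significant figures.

40.4 mcg/L

k = ln 2 / 22.4 = 0.03094 hr⁻¹
Fraction remaining after one interval: e^(−kτ) = e^(−0.03094 × 21.0) = 0.5221
R = 1 / (1 − 0.5221) = 2.093
Css,max = 19.3 × 2.093 ≈ 40.4 mcg/L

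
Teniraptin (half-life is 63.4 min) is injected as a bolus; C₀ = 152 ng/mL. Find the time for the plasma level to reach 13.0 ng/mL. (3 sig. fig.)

225 minutes

k = ln 2 / 63.4 = 0.01093 min⁻¹
C(t) = C₀ e^(−kt)  ⇒  t = ln(C₀/C) / k
t = ln(152/13.0) / 0.01093 = 2.459 / 0.01093 ≈ 225 minutes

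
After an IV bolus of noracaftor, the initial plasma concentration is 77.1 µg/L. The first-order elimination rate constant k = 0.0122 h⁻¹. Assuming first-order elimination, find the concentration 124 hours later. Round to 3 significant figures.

C(t) = C₀ e^(−kt) = 77.1 × e^(−0.01220 × 124) = 77.1 × e^(−1.513) = 77.1 × 0.2203 ≈ 17.0 µg/L

17.0 µg/L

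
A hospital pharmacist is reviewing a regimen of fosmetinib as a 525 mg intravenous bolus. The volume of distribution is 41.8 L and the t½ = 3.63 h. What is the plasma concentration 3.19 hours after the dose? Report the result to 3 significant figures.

C₀ = dose / V = 525 / 41.8 = 12.56 µg/mL
k = ln 2 / 3.63 = 0.1909 h⁻¹
C(t) = C₀ e^(−kt) = 12.56 × e^(−0.1909 × 3.19) = 12.56 × e^(−0.6091) = 12.56 × 0.5438 ≈ 6.83 µg/mL

6.83 µg/mL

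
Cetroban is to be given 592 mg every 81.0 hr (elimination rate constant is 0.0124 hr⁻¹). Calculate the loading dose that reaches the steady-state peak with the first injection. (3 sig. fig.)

934 mg

Accumulation ratio R = 1 / (1 − e^(−kτ)) = 1 / (1 − e^(−0.01240×81.0)) = 1 / (1 − 0.3663) = 1.578
Loading dose = maintenance dose × R = 592 × 1.578 ≈ 934 mg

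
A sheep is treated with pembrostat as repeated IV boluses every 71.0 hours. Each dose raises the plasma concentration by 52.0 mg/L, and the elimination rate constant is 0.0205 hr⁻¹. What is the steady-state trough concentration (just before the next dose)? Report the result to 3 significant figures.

Fraction remaining after one interval: e^(−kτ) = e^(−0.02050 × 71.0) = 0.2333
R = 1 / (1 − 0.2333) = 1.304
Css,max = 52.0 × 1.304 = 67.82 mg/L
Css,min = Css,max × e^(−kτ) = 67.82 × 0.2333 ≈ 15.8 mg/L

15.8 mg/L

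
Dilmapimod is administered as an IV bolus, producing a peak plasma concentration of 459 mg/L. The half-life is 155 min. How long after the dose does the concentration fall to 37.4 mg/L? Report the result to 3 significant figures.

k = ln 2 / 155 = 0.004472 min⁻¹
C(t) = C₀ e^(−kt)  ⇒  t = ln(C₀/C) / k
t = ln(459/37.4) / 0.004472 = 2.507 / 0.004472 ≈ 561 minutes

561 minutes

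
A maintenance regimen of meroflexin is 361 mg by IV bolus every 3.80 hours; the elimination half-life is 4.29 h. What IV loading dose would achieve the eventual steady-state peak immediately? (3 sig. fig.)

787 mg

k = ln 2 / 4.29 = 0.1616 h⁻¹
Accumulation ratio R = 1 / (1 − e^(−kτ)) = 1 / (1 − e^(−0.1616×3.80)) = 1 / (1 − 0.5412) = 2.180
Loading dose = maintenance dose × R = 361 × 2.180 ≈ 787 mg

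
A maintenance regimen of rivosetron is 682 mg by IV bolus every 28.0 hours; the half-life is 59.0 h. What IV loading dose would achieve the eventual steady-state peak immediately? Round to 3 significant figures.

k = ln 2 / 59.0 = 0.01175 h⁻¹
Accumulation ratio R = 1 / (1 − e^(−kτ)) = 1 / (1 − e^(−0.01175×28.0)) = 1 / (1 − 0.7197) = 3.567
Loading dose = maintenance dose × R = 682 × 3.567 ≈ 2430 mg

2430 mg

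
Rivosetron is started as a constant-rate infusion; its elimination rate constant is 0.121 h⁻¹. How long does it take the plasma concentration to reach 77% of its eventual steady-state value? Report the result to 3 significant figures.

f = 1 − e^(−kt)  ⇒  t = −ln(1 − f) / k
t = −ln(1 − 0.77) / 0.1210 = 1.470 / 0.1210 ≈ 12.1 hours

12.1 hours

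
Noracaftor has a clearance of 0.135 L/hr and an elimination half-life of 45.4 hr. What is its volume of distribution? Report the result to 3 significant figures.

8.84 L

k = ln 2 / t½ = ln 2 / 45.4 = 0.01527 hr⁻¹
V = CL / k = 0.135 / 0.01527 ≈ 8.84 L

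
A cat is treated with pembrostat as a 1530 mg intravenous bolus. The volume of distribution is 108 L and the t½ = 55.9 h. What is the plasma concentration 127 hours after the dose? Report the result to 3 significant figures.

C₀ = dose / V = 1530 / 108 = 14.17 µg/mL
k = ln 2 / 55.9 = 0.01240 h⁻¹
C(t) = C₀ e^(−kt) = 14.17 × e^(−0.01240 × 127) = 14.17 × e^(−1.575) = 14.17 × 0.2071 ≈ 2.93 µg/mL

2.93 µg/mL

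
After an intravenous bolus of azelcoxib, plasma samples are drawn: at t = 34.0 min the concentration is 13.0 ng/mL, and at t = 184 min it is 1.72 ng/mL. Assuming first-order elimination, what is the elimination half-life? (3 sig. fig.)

51.4 minutes

k = ln(C₁/C₂) / (t₂ − t₁) = ln(13.0/1.72) / (184 − 34.0)
  = 2.023 / 150.0 = 0.01348 min⁻¹
t½ = ln 2 / k = ln 2 / 0.01348 ≈ 51.4 minutes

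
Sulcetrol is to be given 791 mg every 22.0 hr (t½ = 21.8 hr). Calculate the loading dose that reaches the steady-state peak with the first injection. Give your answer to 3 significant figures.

k = ln 2 / 21.8 = 0.03180 hr⁻¹
Accumulation ratio R = 1 / (1 − e^(−kτ)) = 1 / (1 − e^(−0.03180×22.0)) = 1 / (1 − 0.4968) = 1.987
Loading dose = maintenance dose × R = 791 × 1.987 ≈ 1570 mg

1570 mg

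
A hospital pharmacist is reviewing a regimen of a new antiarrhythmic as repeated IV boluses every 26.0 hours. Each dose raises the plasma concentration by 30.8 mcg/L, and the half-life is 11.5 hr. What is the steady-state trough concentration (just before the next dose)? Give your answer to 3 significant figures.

8.12 mcg/L

k = ln 2 / 11.5 = 0.06027 hr⁻¹
Fraction remaining after one interval: e^(−kτ) = e^(−0.06027 × 26.0) = 0.2086
R = 1 / (1 − 0.2086) = 1.264
Css,max = 30.8 × 1.264 = 38.92 mcg/L
Css,min = Css,max × e^(−kτ) = 38.92 × 0.2086 ≈ 8.12 mcg/L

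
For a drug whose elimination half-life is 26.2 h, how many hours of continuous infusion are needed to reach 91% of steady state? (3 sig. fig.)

91.0 hours

k = ln 2 / 26.2 = 0.02646 h⁻¹
f = 1 − e^(−kt)  ⇒  t = −ln(1 − f) / k
t = −ln(1 − 0.91) / 0.02646 = 2.408 / 0.02646 ≈ 91.0 hours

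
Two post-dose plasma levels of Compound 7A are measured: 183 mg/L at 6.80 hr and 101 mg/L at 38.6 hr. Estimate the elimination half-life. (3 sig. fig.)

37.1 hours

k = ln(C₁/C₂) / (t₂ − t₁) = ln(183/101) / (38.6 − 6.80)
  = 0.5944 / 31.80 = 0.01869 hr⁻¹
t½ = ln 2 / k = ln 2 / 0.01869 ≈ 37.1 hours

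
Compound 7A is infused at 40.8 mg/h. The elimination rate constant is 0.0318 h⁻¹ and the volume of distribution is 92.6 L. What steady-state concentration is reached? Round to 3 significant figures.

CL = k · V = 0.0318 × 92.6 = 2.945 L/h
Css = rate / CL = 40.8 / 2.945 ≈ 13.9 mg/L

13.9 mg/L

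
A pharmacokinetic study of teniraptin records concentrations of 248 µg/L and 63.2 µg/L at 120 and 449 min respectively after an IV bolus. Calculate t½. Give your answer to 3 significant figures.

k = ln(C₁/C₂) / (t₂ − t₁) = ln(248/63.2) / (449 − 120)
  = 1.367 / 329.0 = 0.004155 min⁻¹
t½ = ln 2 / k = ln 2 / 0.004155 ≈ 167 minutes

167 minutes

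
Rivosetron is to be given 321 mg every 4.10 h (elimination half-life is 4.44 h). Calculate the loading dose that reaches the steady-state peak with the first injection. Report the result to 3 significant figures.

679 mg

k = ln 2 / 4.44 = 0.1561 h⁻¹
Accumulation ratio R = 1 / (1 − e^(−kτ)) = 1 / (1 − e^(−0.1561×4.10)) = 1 / (1 − 0.5273) = 2.115
Loading dose = maintenance dose × R = 321 × 2.115 ≈ 679 mg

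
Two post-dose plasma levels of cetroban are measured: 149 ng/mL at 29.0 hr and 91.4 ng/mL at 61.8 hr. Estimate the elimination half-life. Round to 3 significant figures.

k = ln(C₁/C₂) / (t₂ − t₁) = ln(149/91.4) / (61.8 − 29.0)
  = 0.4887 / 32.80 = 0.01490 hr⁻¹
t½ = ln 2 / k = ln 2 / 0.01490 ≈ 46.5 hours

46.5 hours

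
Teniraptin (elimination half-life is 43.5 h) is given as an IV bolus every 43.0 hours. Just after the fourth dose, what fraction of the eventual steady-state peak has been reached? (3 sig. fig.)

k = ln 2 / 43.5 = 0.01593 h⁻¹
f_n = 1 − e^(−nkτ) = 1 − e^(−4 × 0.01593 × 43.0) = 1 − e^(−2.741) = 1 − 0.06452 ≈ 0.935

0.935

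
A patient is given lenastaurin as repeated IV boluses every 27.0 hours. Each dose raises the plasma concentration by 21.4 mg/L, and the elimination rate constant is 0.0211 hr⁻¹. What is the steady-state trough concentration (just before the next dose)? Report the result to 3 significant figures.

Fraction remaining after one interval: e^(−kτ) = e^(−0.02110 × 27.0) = 0.5657
R = 1 / (1 − 0.5657) = 2.303
Css,max = 21.4 × 2.303 = 49.27 mg/L
Css,min = Css,max × e^(−kτ) = 49.27 × 0.5657 ≈ 27.9 mg/L

27.9 mg/L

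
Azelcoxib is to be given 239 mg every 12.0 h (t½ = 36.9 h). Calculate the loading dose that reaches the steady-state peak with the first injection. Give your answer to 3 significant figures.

1180 mg

k = ln 2 / 36.9 = 0.01878 h⁻¹
Accumulation ratio R = 1 / (1 − e^(−kτ)) = 1 / (1 − e^(−0.01878×12.0)) = 1 / (1 − 0.7982) = 4.955
Loading dose = maintenance dose × R = 239 × 4.955 ≈ 1180 mg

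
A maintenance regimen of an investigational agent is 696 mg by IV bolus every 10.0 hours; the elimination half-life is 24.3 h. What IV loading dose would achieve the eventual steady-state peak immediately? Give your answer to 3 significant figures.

2800 mg

k = ln 2 / 24.3 = 0.02852 h⁻¹
Accumulation ratio R = 1 / (1 − e^(−kτ)) = 1 / (1 − e^(−0.02852×10.0)) = 1 / (1 − 0.7518) = 4.029
Loading dose = maintenance dose × R = 696 × 4.029 ≈ 2800 mg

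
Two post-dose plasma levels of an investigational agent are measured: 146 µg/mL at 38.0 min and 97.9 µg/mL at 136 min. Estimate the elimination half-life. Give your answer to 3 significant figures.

k = ln(C₁/C₂) / (t₂ − t₁) = ln(146/97.9) / (136 − 38.0)
  = 0.3997 / 98.00 = 0.004078 min⁻¹
t½ = ln 2 / k = ln 2 / 0.004078 ≈ 170 minutes

170 minutes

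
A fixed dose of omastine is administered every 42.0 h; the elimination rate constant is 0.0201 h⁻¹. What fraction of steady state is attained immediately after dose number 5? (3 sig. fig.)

0.985

f_n = 1 − e^(−nkτ) = 1 − e^(−5 × 0.02010 × 42.0) = 1 − e^(−4.221) = 1 − 0.01468 ≈ 0.985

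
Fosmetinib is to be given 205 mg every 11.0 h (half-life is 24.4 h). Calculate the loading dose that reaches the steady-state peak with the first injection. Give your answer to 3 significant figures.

k = ln 2 / 24.4 = 0.02841 h⁻¹
Accumulation ratio R = 1 / (1 − e^(−kτ)) = 1 / (1 − e^(−0.02841×11.0)) = 1 / (1 − 0.7316) = 3.726
Loading dose = maintenance dose × R = 205 × 3.726 ≈ 764 mg

764 mg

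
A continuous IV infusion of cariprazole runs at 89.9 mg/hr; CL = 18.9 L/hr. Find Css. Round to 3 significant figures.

4.76 mg/L

Css = infusion rate / CL = 89.9 / 18.9 ≈ 4.76 mg/L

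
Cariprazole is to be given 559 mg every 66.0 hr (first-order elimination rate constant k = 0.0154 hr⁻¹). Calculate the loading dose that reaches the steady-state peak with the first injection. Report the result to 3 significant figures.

Accumulation ratio R = 1 / (1 − e^(−kτ)) = 1 / (1 − e^(−0.01540×66.0)) = 1 / (1 − 0.3619) = 1.567
Loading dose = maintenance dose × R = 559 × 1.567 ≈ 876 mg

876 mg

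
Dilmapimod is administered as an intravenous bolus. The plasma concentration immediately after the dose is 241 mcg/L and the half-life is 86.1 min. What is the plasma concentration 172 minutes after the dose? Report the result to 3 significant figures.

k = ln 2 / 86.1 = 0.008050 min⁻¹
172 min is 1.998 half-lives, so C = 241 × (1/2)^1.998 = 241 × 0.2504 ≈ 60.3 mcg/L

60.3 mcg/L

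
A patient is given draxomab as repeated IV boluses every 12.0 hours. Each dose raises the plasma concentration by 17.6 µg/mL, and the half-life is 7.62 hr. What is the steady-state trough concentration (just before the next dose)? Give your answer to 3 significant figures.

8.89 µg/mL

k = ln 2 / 7.62 = 0.09096 hr⁻¹
Fraction remaining after one interval: e^(−kτ) = e^(−0.09096 × 12.0) = 0.3357
R = 1 / (1 − 0.3357) = 1.505
Css,max = 17.6 × 1.505 = 26.49 µg/mL
Css,min = Css,max × e^(−kτ) = 26.49 × 0.3357 ≈ 8.89 µg/mL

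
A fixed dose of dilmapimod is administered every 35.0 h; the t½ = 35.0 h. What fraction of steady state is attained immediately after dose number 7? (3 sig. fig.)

k = ln 2 / 35.0 = 0.01980 h⁻¹
f_n = 1 − e^(−nkτ) = 1 − e^(−7 × 0.01980 × 35.0) = 1 − e^(−4.852) = 1 − 0.007813 ≈ 0.992

0.992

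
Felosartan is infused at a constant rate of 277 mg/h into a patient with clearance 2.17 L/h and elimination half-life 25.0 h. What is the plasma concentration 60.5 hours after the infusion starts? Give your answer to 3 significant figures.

Css = rate / CL = 277 / 2.17 = 127.6 mg/L
k = ln 2 / 25.0 = 0.02773 h⁻¹
C(t) = Css (1 − e^(−kt)) = 127.6 × (1 − e^(−1.677)) = 127.6 × 0.8131 ≈ 104 mg/L

104 mg/L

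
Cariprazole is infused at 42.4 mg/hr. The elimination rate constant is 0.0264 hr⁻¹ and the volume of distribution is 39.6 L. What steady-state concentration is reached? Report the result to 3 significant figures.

CL = k · V = 0.0264 × 39.6 = 1.045 L/hr
Css = rate / CL = 42.4 / 1.045 ≈ 40.6 mg/L

40.6 mg/L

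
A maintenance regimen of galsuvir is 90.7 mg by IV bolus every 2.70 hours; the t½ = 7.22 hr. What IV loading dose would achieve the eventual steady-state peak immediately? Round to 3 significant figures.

397 mg

k = ln 2 / 7.22 = 0.09600 hr⁻¹
Accumulation ratio R = 1 / (1 − e^(−kτ)) = 1 / (1 − e^(−0.09600×2.70)) = 1 / (1 − 0.7717) = 4.379
Loading dose = maintenance dose × R = 90.7 × 4.379 ≈ 397 mg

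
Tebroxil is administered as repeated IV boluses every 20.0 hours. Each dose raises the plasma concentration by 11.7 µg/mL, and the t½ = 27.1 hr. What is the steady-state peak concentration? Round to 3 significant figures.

29.2 µg/mL

k = ln 2 / 27.1 = 0.02558 hr⁻¹
Fraction remaining after one interval: e^(−kτ) = e^(−0.02558 × 20.0) = 0.5996
R = 1 / (1 − 0.5996) = 2.497
Css,max = 11.7 × 2.497 ≈ 29.2 µg/mL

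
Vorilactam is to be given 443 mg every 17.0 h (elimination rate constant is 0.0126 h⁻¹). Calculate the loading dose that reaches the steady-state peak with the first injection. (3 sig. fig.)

Accumulation ratio R = 1 / (1 − e^(−kτ)) = 1 / (1 − e^(−0.01260×17.0)) = 1 / (1 − 0.8072) = 5.186
Loading dose = maintenance dose × R = 443 × 5.186 ≈ 2300 mg

2300 mg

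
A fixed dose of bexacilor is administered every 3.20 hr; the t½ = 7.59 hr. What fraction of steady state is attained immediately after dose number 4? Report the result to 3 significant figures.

0.689

k = ln 2 / 7.59 = 0.09132 hr⁻¹
f_n = 1 − e^(−nkτ) = 1 − e^(−4 × 0.09132 × 3.20) = 1 − e^(−1.169) = 1 − 0.3107 ≈ 0.689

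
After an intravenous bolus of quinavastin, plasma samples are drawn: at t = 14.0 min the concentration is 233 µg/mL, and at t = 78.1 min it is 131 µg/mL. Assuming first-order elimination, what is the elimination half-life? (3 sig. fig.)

77.2 minutes

k = ln(C₁/C₂) / (t₂ − t₁) = ln(233/131) / (78.1 − 14.0)
  = 0.5758 / 64.10 = 0.008983 min⁻¹
t½ = ln 2 / k = ln 2 / 0.008983 ≈ 77.2 minutes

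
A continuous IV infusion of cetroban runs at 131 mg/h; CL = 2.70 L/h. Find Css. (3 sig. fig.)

48.5 µg/mL

Css = infusion rate / CL = 131 / 2.70 ≈ 48.5 µg/mL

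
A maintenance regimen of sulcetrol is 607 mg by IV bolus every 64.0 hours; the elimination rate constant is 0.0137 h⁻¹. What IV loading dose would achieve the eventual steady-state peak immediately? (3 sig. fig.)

Accumulation ratio R = 1 / (1 − e^(−kτ)) = 1 / (1 − e^(−0.01370×64.0)) = 1 / (1 − 0.4161) = 1.713
Loading dose = maintenance dose × R = 607 × 1.713 ≈ 1040 mg

1040 mg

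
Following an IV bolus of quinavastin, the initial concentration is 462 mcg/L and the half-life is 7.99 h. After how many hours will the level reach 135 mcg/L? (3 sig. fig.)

k = ln 2 / 7.99 = 0.08675 h⁻¹
C(t) = C₀ e^(−kt)  ⇒  t = ln(C₀/C) / k
t = ln(462/135) / 0.08675 = 1.230 / 0.08675 ≈ 14.2 hours

14.2 hours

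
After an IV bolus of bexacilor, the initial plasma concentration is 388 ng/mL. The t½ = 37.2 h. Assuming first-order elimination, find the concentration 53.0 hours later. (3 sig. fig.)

145 ng/mL

k = ln 2 / 37.2 = 0.01863 h⁻¹
C(t) = C₀ e^(−kt) = 388 × e^(−0.01863 × 53.0) = 388 × e^(−0.9875) = 388 × 0.3725 ≈ 145 ng/mL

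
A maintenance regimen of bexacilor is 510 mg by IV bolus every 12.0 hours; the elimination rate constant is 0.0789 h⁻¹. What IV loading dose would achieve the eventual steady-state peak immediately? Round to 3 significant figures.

Accumulation ratio R = 1 / (1 − e^(−kτ)) = 1 / (1 − e^(−0.07890×12.0)) = 1 / (1 − 0.3880) = 1.634
Loading dose = maintenance dose × R = 510 × 1.634 ≈ 833 mg

833 mg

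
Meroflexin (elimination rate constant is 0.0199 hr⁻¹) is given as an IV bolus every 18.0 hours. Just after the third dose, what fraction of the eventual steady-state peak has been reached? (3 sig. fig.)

f_n = 1 − e^(−nkτ) = 1 − e^(−3 × 0.01990 × 18.0) = 1 − e^(−1.075) = 1 − 0.3414 ≈ 0.659

0.659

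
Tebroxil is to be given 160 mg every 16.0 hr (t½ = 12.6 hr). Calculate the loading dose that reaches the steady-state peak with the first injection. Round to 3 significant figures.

k = ln 2 / 12.6 = 0.05501 hr⁻¹
Accumulation ratio R = 1 / (1 − e^(−kτ)) = 1 / (1 − e^(−0.05501×16.0)) = 1 / (1 − 0.4147) = 1.709
Loading dose = maintenance dose × R = 160 × 1.709 ≈ 273 mg

273 mg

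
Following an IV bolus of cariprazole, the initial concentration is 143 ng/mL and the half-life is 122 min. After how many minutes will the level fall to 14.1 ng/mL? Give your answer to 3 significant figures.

408 minutes

k = ln 2 / 122 = 0.005682 min⁻¹
C(t) = C₀ e^(−kt)  ⇒  t = ln(C₀/C) / k
t = ln(143/14.1) / 0.005682 = 2.317 / 0.005682 ≈ 408 minutes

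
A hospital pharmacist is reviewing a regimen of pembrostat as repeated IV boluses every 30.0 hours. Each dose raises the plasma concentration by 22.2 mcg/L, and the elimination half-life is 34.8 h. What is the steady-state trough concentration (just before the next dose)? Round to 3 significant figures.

27.2 mcg/L

k = ln 2 / 34.8 = 0.01992 h⁻¹
Fraction remaining after one interval: e^(−kτ) = e^(−0.01992 × 30.0) = 0.5502
R = 1 / (1 − 0.5502) = 2.223
Css,max = 22.2 × 2.223 = 49.35 mcg/L
Css,min = Css,max × e^(−kτ) = 49.35 × 0.5502 ≈ 27.2 mcg/L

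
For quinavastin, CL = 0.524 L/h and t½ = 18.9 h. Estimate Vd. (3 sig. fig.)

14.3 L

k = ln 2 / t½ = ln 2 / 18.9 = 0.03667 h⁻¹
V = CL / k = 0.524 / 0.03667 ≈ 14.3 L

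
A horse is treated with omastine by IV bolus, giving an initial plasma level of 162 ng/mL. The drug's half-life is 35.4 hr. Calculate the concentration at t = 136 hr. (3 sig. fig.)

k = ln 2 / 35.4 = 0.01958 hr⁻¹
C(t) = C₀ e^(−kt) = 162 × e^(−0.01958 × 136) = 162 × e^(−2.663) = 162 × 0.06974 ≈ 11.3 ng/mL

11.3 ng/mL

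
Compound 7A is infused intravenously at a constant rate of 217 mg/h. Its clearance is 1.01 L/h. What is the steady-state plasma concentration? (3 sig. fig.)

Css = infusion rate / CL = 217 / 1.01 ≈ 215 mg/L

215 mg/L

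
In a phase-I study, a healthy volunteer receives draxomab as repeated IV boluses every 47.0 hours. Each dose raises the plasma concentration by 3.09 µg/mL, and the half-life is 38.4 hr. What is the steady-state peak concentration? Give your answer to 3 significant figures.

5.40 µg/mL

k = ln 2 / 38.4 = 0.01805 hr⁻¹
Fraction remaining after one interval: e^(−kτ) = e^(−0.01805 × 47.0) = 0.4281
R = 1 / (1 − 0.4281) = 1.749
Css,max = 3.09 × 1.749 ≈ 5.40 µg/mL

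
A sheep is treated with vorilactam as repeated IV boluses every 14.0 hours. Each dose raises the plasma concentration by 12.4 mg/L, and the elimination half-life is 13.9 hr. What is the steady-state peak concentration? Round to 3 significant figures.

k = ln 2 / 13.9 = 0.04987 hr⁻¹
Fraction remaining after one interval: e^(−kτ) = e^(−0.04987 × 14.0) = 0.4975
R = 1 / (1 − 0.4975) = 1.990
Css,max = 12.4 × 1.990 ≈ 24.7 mg/L

24.7 mg/L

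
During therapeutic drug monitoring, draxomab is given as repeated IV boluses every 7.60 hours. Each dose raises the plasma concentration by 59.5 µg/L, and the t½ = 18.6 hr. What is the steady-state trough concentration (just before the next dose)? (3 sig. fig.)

k = ln 2 / 18.6 = 0.03727 hr⁻¹
Fraction remaining after one interval: e^(−kτ) = e^(−0.03727 × 7.60) = 0.7534
R = 1 / (1 − 0.7534) = 4.054
Css,max = 59.5 × 4.054 = 241.2 µg/L
Css,min = Css,max × e^(−kτ) = 241.2 × 0.7534 ≈ 182 µg/L

182 µg/L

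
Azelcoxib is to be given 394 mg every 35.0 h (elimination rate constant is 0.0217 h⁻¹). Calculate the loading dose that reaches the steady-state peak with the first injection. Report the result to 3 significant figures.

740 mg

Accumulation ratio R = 1 / (1 − e^(−kτ)) = 1 / (1 − e^(−0.02170×35.0)) = 1 / (1 − 0.4679) = 1.879
Loading dose = maintenance dose × R = 394 × 1.879 ≈ 740 mg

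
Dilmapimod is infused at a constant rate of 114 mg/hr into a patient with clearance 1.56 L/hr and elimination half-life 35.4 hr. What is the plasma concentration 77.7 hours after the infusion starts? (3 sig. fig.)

Css = rate / CL = 114 / 1.56 = 73.08 mg/L
k = ln 2 / 35.4 = 0.01958 hr⁻¹
C(t) = Css (1 − e^(−kt)) = 73.08 × (1 − e^(−1.521)) = 73.08 × 0.7816 ≈ 57.1 mg/L

57.1 mg/L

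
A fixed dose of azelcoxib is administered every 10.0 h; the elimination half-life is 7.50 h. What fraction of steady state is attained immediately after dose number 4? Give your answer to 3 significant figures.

0.975

k = ln 2 / 7.50 = 0.09242 h⁻¹
f_n = 1 − e^(−nkτ) = 1 − e^(−4 × 0.09242 × 10.0) = 1 − e^(−3.697) = 1 − 0.02480 ≈ 0.975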